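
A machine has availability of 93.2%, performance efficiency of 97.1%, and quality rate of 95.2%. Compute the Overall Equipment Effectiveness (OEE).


Formula: OEE = Availability * Performance * Quality / 10000
A * P = 93.2% * 97.1% / 100 = 90.5%
OEE = 90.5% * 95.2% / 100 = 86.2%

86.2%


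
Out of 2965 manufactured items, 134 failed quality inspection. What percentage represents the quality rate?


Formula: Quality Rate = Good Pieces / Total Pieces * 100
Good pieces = 2965 - 134 = 2831
QR = 2831 / 2965 * 100 = 95.5%

95.5%


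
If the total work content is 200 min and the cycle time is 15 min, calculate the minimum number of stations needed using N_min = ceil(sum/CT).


Formula: N_min = ceil(Sum of Task Times / Cycle Time)
N_min = ceil(200 min / 15 min) = ceil(13.3333)
N_min = 14 stations

14


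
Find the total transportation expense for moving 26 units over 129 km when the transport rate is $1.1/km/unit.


TC = dist * cost * units = 129 * 1.1 * 26 = $3689.40

$3689.40


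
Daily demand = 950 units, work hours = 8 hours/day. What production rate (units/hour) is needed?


Formula: Production Rate = Daily Demand / Available Hours
Rate = 950 units/day / 8 hours/day
Rate = 118.8 units/hour

118.8 units/hour


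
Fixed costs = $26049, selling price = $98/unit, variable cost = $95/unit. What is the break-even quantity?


Formula: BEQ = Fixed Costs / (Price - Variable Cost)
Contribution margin = $98 - $95 = $3/unit
BEQ = ceil($26049 / $3/unit) = ceil(8683.0) = 8683 units

8683 units


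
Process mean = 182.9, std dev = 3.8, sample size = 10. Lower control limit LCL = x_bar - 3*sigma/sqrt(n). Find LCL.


LCL = 182.9 - 3 * 3.8 / sqrt(10)

179.3


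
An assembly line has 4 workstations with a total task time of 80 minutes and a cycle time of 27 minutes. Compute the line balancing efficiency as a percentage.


Formula: Efficiency = Sum of Task Times / (N_stations * CT) * 100
Total station capacity = 4 stations * 27 min = 108 min
Efficiency = 80 / 108 * 100 = 74.1%

74.1%


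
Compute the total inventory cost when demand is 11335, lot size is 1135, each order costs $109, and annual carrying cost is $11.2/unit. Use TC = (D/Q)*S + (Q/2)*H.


TC = 11335/1135 * 109 + 1135/2 * 11.2

$7444.56


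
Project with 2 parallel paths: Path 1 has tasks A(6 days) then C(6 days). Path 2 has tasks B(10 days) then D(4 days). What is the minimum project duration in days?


Path 1 = 6 + 6 = 12 days
Path 2 = 10 + 4 = 14 days
Duration = max(12, 14) = 14 days

14 days


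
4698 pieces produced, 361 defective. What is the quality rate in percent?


Formula: Quality Rate = Good Pieces / Total Pieces * 100
Good pieces = 4698 - 361 = 4337
QR = 4337 / 4698 * 100 = 92.3%

92.3%


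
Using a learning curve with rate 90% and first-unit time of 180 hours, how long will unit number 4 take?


Formula: T_n = T_1 * (learning_rate)^(log2(n)) where learning_rate = rate/100
Doublings = log2(4) = 2
T_n = 180 * 0.9^2
T_n = 180 * 0.81 = 145.8 hours

145.8 hours


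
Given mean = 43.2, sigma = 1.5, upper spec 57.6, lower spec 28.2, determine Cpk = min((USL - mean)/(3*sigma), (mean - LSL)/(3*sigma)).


Cpu = (57.6 - 43.2) / (3 * 1.5) = 3.2
Cpl = (43.2 - 28.2) / (3 * 1.5) = 3.33
Cpk = min(3.2, 3.33) = 3.2

3.2


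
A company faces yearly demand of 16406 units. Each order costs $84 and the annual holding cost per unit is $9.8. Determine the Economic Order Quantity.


Formula: EOQ = sqrt(2 * D * S / H)
Numerator: 2 * 16406 * 84 = 2756208
2DS/H = 2756208 / 9.8 = 281245.7
EOQ = sqrt(281245.7) = 530.3 units

530.3 units


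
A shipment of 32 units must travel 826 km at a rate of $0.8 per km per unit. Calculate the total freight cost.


TC = dist * cost * units = 826 * 0.8 * 32 = $21145.60

$21145.60


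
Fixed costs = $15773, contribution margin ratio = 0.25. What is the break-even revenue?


Formula: BER = Fixed Costs / Contribution Margin Ratio
BER = $15773 / 0.25
BER = $63092.00 (to the nearest cent)

$63092.00


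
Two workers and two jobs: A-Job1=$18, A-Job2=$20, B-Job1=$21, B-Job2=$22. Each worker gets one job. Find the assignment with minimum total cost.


Option 1: A->1 + B->2 = $18 + $22 = $40
Option 2: A->2 + B->1 = $20 + $21 = $41
Min cost = min($40, $41) = $40

$40


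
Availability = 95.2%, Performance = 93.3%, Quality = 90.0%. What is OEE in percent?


Formula: OEE = Availability * Performance * Quality / 10000
A * P = 95.2% * 93.3% / 100 = 88.82%
OEE = 88.82% * 90.0% / 100 = 79.9%

79.9%


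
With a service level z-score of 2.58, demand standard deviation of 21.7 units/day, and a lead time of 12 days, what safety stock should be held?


Formula: SS = z * sigma_d * sqrt(LT)
sqrt(LT) = sqrt(12) = 3.4641
SS = 2.58 * 21.7 * 3.4641
SS = 193.9 units

193.9 units


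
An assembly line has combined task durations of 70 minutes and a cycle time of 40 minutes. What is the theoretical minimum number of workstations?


Formula: N_min = ceil(Sum of Task Times / Cycle Time)
N_min = ceil(70 min / 40 min) = ceil(1.75)
N_min = 2 stations

2


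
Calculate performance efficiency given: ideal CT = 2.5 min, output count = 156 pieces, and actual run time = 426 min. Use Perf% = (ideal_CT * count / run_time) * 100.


Formula: Performance = (Ideal CT * Total Count) / Run Time * 100
Ideal output time = 2.5 * 156 = 390.0 min
Performance = 390.0 / 426 * 100 = 91.5%

91.5%


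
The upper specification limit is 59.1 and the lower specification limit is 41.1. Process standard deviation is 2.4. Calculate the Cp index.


Cp = (59.1 - 41.1) / (6 * 2.4)

1.25


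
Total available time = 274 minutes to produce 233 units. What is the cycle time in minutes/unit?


Formula: CT = Available Time / Number of Units
CT = 274 min / 233 units
CT = 1.18 min/unit

1.18 min/unit


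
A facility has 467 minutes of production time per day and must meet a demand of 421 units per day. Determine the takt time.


Formula: Takt Time = Available Production Time / Customer Demand
Takt = 467 min/day / 421 units/day
Takt = 1.11 min/unit

1.11 min/unit


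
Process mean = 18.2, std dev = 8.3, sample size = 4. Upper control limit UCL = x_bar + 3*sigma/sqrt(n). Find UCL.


UCL = 18.2 + 3 * 8.3 / sqrt(4)

30.65


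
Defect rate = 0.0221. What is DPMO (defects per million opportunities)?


DPMO = defect_rate * 1000000 = 0.0221 * 1000000

22100


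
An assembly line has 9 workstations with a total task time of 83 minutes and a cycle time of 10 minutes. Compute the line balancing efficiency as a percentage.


Formula: Efficiency = Sum of Task Times / (N_stations * CT) * 100
Total station capacity = 9 stations * 10 min = 90 min
Efficiency = 83 / 90 * 100 = 92.2%

92.2%


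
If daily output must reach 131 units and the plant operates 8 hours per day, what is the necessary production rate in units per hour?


Formula: Production Rate = Daily Demand / Available Hours
Rate = 131 units/day / 8 hours/day
Rate = 16.4 units/hour

16.4 units/hour


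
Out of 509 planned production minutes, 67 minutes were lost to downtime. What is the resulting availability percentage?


Formula: Availability = (Planned Time - Downtime) / Planned Time * 100
Uptime = 509 - 67 = 442 min
Availability = 442 / 509 * 100 = 86.8%

86.8%


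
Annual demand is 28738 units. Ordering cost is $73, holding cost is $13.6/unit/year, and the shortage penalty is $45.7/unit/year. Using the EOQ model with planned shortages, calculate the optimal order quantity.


Formula: EOQ* = sqrt(2DS/H) * sqrt((H+P)/P)
Base EOQ = sqrt(2*28738*73/13.6) = 555.44 units
Correction = sqrt((13.6+45.7)/45.7) = 1.13912
EOQ* = 555.44 * 1.13912 = 632.7 units

632.7 units


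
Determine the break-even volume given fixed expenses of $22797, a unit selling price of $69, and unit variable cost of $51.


Formula: BEQ = Fixed Costs / (Price - Variable Cost)
Contribution margin = $69 - $51 = $18/unit
BEQ = ceil($22797 / $18/unit) = ceil(1266.5) = 1267 units

1267 units


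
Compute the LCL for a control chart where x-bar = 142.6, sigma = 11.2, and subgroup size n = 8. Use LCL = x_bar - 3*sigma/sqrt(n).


LCL = 142.6 - 3 * 11.2 / sqrt(8)

130.72


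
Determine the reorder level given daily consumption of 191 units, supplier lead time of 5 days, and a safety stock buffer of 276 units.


Formula: ROP = (Daily Demand * Lead Time) + Safety Stock
Demand during lead time = 191 * 5 = 955 units
ROP = 955 + 276 = 1231 units

1231 units


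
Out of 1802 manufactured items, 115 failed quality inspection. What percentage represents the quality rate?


Formula: Quality Rate = Good Pieces / Total Pieces * 100
Good pieces = 1802 - 115 = 1687
QR = 1687 / 1802 * 100 = 93.6%

93.6%


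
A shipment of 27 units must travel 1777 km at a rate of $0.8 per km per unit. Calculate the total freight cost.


TC = dist * cost * units = 1777 * 0.8 * 27 = $38383.20

$38383.20


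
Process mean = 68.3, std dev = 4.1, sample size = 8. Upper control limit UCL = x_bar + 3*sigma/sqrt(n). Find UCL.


UCL = 68.3 + 3 * 4.1 / sqrt(8)

72.65


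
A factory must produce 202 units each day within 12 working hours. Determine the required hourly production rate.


Formula: Production Rate = Daily Demand / Available Hours
Rate = 202 units/day / 12 hours/day
Rate = 16.8 units/hour

16.8 units/hour


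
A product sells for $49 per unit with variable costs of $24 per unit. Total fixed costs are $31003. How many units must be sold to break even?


Formula: BEQ = Fixed Costs / (Price - Variable Cost)
Contribution margin = $49 - $24 = $25/unit
BEQ = ceil($31003 / $25/unit) = ceil(1240.12) = 1241 units

1241 units


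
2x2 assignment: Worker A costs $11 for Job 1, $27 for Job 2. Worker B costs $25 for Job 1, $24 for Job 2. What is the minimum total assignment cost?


Option 1: A->1 + B->2 = $11 + $24 = $35
Option 2: A->2 + B->1 = $27 + $25 = $52
Min cost = min($35, $52) = $35

$35


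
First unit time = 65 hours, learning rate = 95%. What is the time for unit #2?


Formula: T_n = T_1 * (learning_rate)^(log2(n)) where learning_rate = rate/100
Doublings = log2(2) = 1
T_n = 65 * 0.95^1
T_n = 65 * 0.95 = 61.8 hours

61.8 hours


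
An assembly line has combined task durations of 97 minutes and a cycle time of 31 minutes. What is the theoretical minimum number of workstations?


Formula: N_min = ceil(Sum of Task Times / Cycle Time)
N_min = ceil(97 min / 31 min) = ceil(3.129)
N_min = 4 stations

4


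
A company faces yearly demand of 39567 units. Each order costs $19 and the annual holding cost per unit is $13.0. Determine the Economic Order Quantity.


Formula: EOQ = sqrt(2 * D * S / H)
Numerator: 2 * 39567 * 19 = 1503546
2DS/H = 1503546 / 13.0 = 115657.4
EOQ = sqrt(115657.4) = 340.1 units

340.1 units


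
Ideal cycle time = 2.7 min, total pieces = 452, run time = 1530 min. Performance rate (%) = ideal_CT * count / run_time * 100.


Formula: Performance = (Ideal CT * Total Count) / Run Time * 100
Ideal output time = 2.7 * 452 = 1220.4 min
Performance = 1220.4 / 1530 * 100 = 79.8%

79.8%


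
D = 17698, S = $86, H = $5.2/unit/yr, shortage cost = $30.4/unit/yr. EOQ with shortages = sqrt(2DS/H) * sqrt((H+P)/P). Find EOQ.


Formula: EOQ* = sqrt(2DS/H) * sqrt((H+P)/P)
Base EOQ = sqrt(2*17698*86/5.2) = 765.11 units
Correction = sqrt((5.2+30.4)/30.4) = 1.08215
EOQ* = 765.11 * 1.08215 = 828.0 units

828.0 units


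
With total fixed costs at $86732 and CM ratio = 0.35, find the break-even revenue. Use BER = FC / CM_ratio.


Formula: BER = Fixed Costs / Contribution Margin Ratio
BER = $86732 / 0.35
BER = $247805.71 (to the nearest cent)

$247805.71


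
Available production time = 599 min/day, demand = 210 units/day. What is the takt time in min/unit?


Formula: Takt Time = Available Production Time / Customer Demand
Takt = 599 min/day / 210 units/day
Takt = 2.85 min/unit

2.85 min/unit


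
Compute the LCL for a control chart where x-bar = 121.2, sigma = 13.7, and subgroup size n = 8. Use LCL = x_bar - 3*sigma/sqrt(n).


LCL = 121.2 - 3 * 13.7 / sqrt(8)

106.67


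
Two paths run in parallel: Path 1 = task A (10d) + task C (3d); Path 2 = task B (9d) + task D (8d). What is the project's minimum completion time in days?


Path 1 = 10 + 3 = 13 days
Path 2 = 9 + 8 = 17 days
Duration = max(13, 17) = 17 days

17 days


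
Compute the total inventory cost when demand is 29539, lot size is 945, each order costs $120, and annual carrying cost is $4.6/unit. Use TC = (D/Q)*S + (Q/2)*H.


TC = 29539/945 * 120 + 945/2 * 4.6

$5924.48


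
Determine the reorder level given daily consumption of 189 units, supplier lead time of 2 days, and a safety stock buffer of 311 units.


Formula: ROP = (Daily Demand * Lead Time) + Safety Stock
Demand during lead time = 189 * 2 = 378 units
ROP = 378 + 311 = 689 units

689 units


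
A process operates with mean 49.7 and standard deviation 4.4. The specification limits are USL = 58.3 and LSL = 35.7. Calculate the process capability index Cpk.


Cpu = (58.3 - 49.7) / (3 * 4.4) = 0.65
Cpl = (49.7 - 35.7) / (3 * 4.4) = 1.06
Cpk = min(0.65, 1.06) = 0.65

0.65


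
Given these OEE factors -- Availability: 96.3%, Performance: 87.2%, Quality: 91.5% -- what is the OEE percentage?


Formula: OEE = Availability * Performance * Quality / 10000
A * P = 96.3% * 87.2% / 100 = 83.97%
OEE = 83.97% * 91.5% / 100 = 76.8%

76.8%


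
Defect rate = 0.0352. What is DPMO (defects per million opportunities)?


DPMO = defect_rate * 1000000 = 0.0352 * 1000000

35200


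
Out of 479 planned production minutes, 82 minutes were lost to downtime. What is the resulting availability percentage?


Formula: Availability = (Planned Time - Downtime) / Planned Time * 100
Uptime = 479 - 82 = 397 min
Availability = 397 / 479 * 100 = 82.9%

82.9%


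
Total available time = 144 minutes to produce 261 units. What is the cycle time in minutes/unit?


Formula: CT = Available Time / Number of Units
CT = 144 min / 261 units
CT = 0.55 min/unit

0.55 min/unit


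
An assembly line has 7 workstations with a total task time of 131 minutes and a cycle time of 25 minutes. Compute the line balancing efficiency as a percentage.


Formula: Efficiency = Sum of Task Times / (N_stations * CT) * 100
Total station capacity = 7 stations * 25 min = 175 min
Efficiency = 131 / 175 * 100 = 74.9%

74.9%


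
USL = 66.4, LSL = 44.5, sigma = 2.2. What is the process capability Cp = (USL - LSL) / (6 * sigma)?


Cp = (66.4 - 44.5) / (6 * 2.2)

1.66


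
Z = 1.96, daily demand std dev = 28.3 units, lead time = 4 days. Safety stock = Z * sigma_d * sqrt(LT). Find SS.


Formula: SS = z * sigma_d * sqrt(LT)
sqrt(LT) = sqrt(4) = 2.0
SS = 1.96 * 28.3 * 2.0
SS = 110.9 units

110.9 units


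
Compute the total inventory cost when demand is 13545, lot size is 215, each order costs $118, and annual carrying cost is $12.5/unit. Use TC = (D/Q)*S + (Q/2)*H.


TC = 13545/215 * 118 + 215/2 * 12.5

$8777.75


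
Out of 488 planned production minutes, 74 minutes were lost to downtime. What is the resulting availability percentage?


Formula: Availability = (Planned Time - Downtime) / Planned Time * 100
Uptime = 488 - 74 = 414 min
Availability = 414 / 488 * 100 = 84.8%

84.8%


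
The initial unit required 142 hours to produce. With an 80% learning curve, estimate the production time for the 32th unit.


Formula: T_n = T_1 * (learning_rate)^(log2(n)) where learning_rate = rate/100
Doublings = log2(32) = 5
T_n = 142 * 0.8^5
T_n = 142 * 0.3277 = 46.5 hours

46.5 hours


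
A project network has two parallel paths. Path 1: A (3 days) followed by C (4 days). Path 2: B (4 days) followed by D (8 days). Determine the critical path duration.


Path 1 = 3 + 4 = 7 days
Path 2 = 4 + 8 = 12 days
Duration = max(7, 12) = 12 days

12 days


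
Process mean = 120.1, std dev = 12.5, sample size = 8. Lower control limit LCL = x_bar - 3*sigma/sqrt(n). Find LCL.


LCL = 120.1 - 3 * 12.5 / sqrt(8)

106.84


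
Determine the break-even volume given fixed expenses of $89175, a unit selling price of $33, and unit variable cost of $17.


Formula: BEQ = Fixed Costs / (Price - Variable Cost)
Contribution margin = $33 - $17 = $16/unit
BEQ = ceil($89175 / $16/unit) = ceil(5573.44) = 5574 units

5574 units


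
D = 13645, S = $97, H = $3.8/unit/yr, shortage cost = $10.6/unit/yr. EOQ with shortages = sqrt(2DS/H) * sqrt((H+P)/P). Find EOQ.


Formula: EOQ* = sqrt(2DS/H) * sqrt((H+P)/P)
Base EOQ = sqrt(2*13645*97/3.8) = 834.63 units
Correction = sqrt((3.8+10.6)/10.6) = 1.16554
EOQ* = 834.63 * 1.16554 = 972.8 units

972.8 units


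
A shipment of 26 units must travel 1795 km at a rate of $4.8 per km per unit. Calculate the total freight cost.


TC = dist * cost * units = 1795 * 4.8 * 26 = $224016.00

$224016.00


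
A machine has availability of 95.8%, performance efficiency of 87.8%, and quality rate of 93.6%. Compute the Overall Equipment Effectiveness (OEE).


Formula: OEE = Availability * Performance * Quality / 10000
A * P = 95.8% * 87.8% / 100 = 84.11%
OEE = 84.11% * 93.6% / 100 = 78.7%

78.7%


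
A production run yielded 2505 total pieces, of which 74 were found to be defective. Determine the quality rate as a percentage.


Formula: Quality Rate = Good Pieces / Total Pieces * 100
Good pieces = 2505 - 74 = 2431
QR = 2431 / 2505 * 100 = 97.0%

97.0%


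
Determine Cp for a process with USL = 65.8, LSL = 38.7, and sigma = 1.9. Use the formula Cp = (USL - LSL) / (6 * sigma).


Cp = (65.8 - 38.7) / (6 * 1.9)

2.38


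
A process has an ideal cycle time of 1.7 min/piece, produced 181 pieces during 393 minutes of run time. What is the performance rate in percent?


Formula: Performance = (Ideal CT * Total Count) / Run Time * 100
Ideal output time = 1.7 * 181 = 307.7 min
Performance = 307.7 / 393 * 100 = 78.3%

78.3%


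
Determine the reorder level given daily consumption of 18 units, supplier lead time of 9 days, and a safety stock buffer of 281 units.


Formula: ROP = (Daily Demand * Lead Time) + Safety Stock
Demand during lead time = 18 * 9 = 162 units
ROP = 162 + 281 = 443 units

443 units


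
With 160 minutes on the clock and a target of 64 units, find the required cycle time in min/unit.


Formula: CT = Available Time / Number of Units
CT = 160 min / 64 units
CT = 2.5 min/unit

2.5 min/unit


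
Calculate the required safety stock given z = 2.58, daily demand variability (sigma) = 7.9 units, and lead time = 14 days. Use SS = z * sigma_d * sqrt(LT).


Formula: SS = z * sigma_d * sqrt(LT)
sqrt(LT) = sqrt(14) = 3.7417
SS = 2.58 * 7.9 * 3.7417
SS = 76.3 units

76.3 units


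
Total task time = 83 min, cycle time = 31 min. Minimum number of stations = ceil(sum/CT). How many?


Formula: N_min = ceil(Sum of Task Times / Cycle Time)
N_min = ceil(83 min / 31 min) = ceil(2.6774)
N_min = 3 stations

3


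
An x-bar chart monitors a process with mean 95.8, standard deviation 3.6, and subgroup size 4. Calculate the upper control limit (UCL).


UCL = 95.8 + 3 * 3.6 / sqrt(4)

101.2


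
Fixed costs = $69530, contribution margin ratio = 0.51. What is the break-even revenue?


Formula: BER = Fixed Costs / Contribution Margin Ratio
BER = $69530 / 0.51
BER = $136333.33 (to the nearest cent)

$136333.33


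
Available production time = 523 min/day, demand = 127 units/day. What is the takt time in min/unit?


Formula: Takt Time = Available Production Time / Customer Demand
Takt = 523 min/day / 127 units/day
Takt = 4.12 min/unit

4.12 min/unit


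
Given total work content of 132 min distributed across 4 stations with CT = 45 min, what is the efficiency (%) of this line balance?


Formula: Efficiency = Sum of Task Times / (N_stations * CT) * 100
Total station capacity = 4 stations * 45 min = 180 min
Efficiency = 132 / 180 * 100 = 73.3%

73.3%


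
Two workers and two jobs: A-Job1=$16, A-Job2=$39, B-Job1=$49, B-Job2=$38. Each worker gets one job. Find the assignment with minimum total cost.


Option 1: A->1 + B->2 = $16 + $38 = $54
Option 2: A->2 + B->1 = $39 + $49 = $88
Min cost = min($54, $88) = $54

$54


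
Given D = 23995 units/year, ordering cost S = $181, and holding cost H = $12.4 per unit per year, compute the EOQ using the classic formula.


Formula: EOQ = sqrt(2 * D * S / H)
Numerator: 2 * 23995 * 181 = 8686190
2DS/H = 8686190 / 12.4 = 700499.2
EOQ = sqrt(700499.2) = 837.0 units

837.0 units


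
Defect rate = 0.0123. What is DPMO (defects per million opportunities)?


DPMO = defect_rate * 1000000 = 0.0123 * 1000000

12300


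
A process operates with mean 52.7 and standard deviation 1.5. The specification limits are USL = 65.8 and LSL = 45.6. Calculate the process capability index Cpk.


Cpu = (65.8 - 52.7) / (3 * 1.5) = 2.91
Cpl = (52.7 - 45.6) / (3 * 1.5) = 1.58
Cpk = min(2.91, 1.58) = 1.58

1.58


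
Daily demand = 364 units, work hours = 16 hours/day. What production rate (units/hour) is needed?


Formula: Production Rate = Daily Demand / Available Hours
Rate = 364 units/day / 16 hours/day
Rate = 22.8 units/hour

22.8 units/hour


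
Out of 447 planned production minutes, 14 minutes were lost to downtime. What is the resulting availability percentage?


Formula: Availability = (Planned Time - Downtime) / Planned Time * 100
Uptime = 447 - 14 = 433 min
Availability = 433 / 447 * 100 = 96.9%

96.9%


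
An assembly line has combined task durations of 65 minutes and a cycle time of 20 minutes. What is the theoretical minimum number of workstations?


Formula: N_min = ceil(Sum of Task Times / Cycle Time)
N_min = ceil(65 min / 20 min) = ceil(3.25)
N_min = 4 stations

4


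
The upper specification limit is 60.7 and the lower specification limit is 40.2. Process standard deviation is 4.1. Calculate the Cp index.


Cp = (60.7 - 40.2) / (6 * 4.1)

0.83


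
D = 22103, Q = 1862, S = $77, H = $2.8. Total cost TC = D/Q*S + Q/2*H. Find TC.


TC = 22103/1862 * 77 + 1862/2 * 2.8

$3520.83


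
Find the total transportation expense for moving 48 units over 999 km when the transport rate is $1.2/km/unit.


TC = dist * cost * units = 999 * 1.2 * 48 = $57542.40

$57542.40


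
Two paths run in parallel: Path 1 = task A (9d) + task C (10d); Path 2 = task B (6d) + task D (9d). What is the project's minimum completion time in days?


Path 1 = 9 + 10 = 19 days
Path 2 = 6 + 9 = 15 days
Duration = max(19, 15) = 19 days

19 days


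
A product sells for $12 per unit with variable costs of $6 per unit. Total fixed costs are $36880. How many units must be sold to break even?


Formula: BEQ = Fixed Costs / (Price - Variable Cost)
Contribution margin = $12 - $6 = $6/unit
BEQ = ceil($36880 / $6/unit) = ceil(6146.67) = 6147 units

6147 units


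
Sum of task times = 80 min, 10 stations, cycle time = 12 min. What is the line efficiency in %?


Formula: Efficiency = Sum of Task Times / (N_stations * CT) * 100
Total station capacity = 10 stations * 12 min = 120 min
Efficiency = 80 / 120 * 100 = 66.7%

66.7%


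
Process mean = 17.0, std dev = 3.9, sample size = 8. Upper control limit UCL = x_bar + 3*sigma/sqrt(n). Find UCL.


UCL = 17.0 + 3 * 3.9 / sqrt(8)

21.14


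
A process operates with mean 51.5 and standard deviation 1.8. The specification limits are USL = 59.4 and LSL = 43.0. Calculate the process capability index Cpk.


Cpu = (59.4 - 51.5) / (3 * 1.8) = 1.46
Cpl = (51.5 - 43.0) / (3 * 1.8) = 1.57
Cpk = min(1.46, 1.57) = 1.46

1.46


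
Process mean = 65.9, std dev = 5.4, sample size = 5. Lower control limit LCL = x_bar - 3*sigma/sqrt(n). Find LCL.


LCL = 65.9 - 3 * 5.4 / sqrt(5)

58.66


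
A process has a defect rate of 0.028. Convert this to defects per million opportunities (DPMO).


DPMO = defect_rate * 1000000 = 0.028 * 1000000

28000


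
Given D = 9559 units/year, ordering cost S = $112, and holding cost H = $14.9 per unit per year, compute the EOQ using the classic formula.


Formula: EOQ = sqrt(2 * D * S / H)
Numerator: 2 * 9559 * 112 = 2141216
2DS/H = 2141216 / 14.9 = 143705.8
EOQ = sqrt(143705.8) = 379.1 units

379.1 units


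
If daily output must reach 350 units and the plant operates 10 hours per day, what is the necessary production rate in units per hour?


Formula: Production Rate = Daily Demand / Available Hours
Rate = 350 units/day / 10 hours/day
Rate = 35.0 units/hour

35.0 units/hour


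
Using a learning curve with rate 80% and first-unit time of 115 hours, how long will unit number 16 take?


Formula: T_n = T_1 * (learning_rate)^(log2(n)) where learning_rate = rate/100
Doublings = log2(16) = 4
T_n = 115 * 0.8^4
T_n = 115 * 0.4096 = 47.1 hours

47.1 hours


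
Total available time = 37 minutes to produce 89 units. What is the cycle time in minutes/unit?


Formula: CT = Available Time / Number of Units
CT = 37 min / 89 units
CT = 0.42 min/unit

0.42 min/unit


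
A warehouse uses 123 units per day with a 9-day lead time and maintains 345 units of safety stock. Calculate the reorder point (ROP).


Formula: ROP = (Daily Demand * Lead Time) + Safety Stock
Demand during lead time = 123 * 9 = 1107 units
ROP = 1107 + 345 = 1452 units

1452 units


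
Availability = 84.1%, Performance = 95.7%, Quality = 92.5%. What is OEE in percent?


Formula: OEE = Availability * Performance * Quality / 10000
A * P = 84.1% * 95.7% / 100 = 80.48%
OEE = 80.48% * 92.5% / 100 = 74.4%

74.4%


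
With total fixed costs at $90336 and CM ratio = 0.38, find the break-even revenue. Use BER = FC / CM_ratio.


Formula: BER = Fixed Costs / Contribution Margin Ratio
BER = $90336 / 0.38
BER = $237726.32 (to the nearest cent)

$237726.32


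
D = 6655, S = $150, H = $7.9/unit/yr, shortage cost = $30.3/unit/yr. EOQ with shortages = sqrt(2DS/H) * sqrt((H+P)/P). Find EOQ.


Formula: EOQ* = sqrt(2DS/H) * sqrt((H+P)/P)
Base EOQ = sqrt(2*6655*150/7.9) = 502.71 units
Correction = sqrt((7.9+30.3)/30.3) = 1.12282
EOQ* = 502.71 * 1.12282 = 564.5 units

564.5 units


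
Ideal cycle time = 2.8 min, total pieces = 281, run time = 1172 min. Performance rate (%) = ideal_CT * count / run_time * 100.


Formula: Performance = (Ideal CT * Total Count) / Run Time * 100
Ideal output time = 2.8 * 281 = 786.8 min
Performance = 786.8 / 1172 * 100 = 67.1%

67.1%


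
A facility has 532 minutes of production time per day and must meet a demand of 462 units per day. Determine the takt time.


Formula: Takt Time = Available Production Time / Customer Demand
Takt = 532 min/day / 462 units/day
Takt = 1.15 min/unit

1.15 min/unit


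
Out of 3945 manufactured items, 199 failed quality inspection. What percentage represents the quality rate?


Formula: Quality Rate = Good Pieces / Total Pieces * 100
Good pieces = 3945 - 199 = 3746
QR = 3746 / 3945 * 100 = 95.0%

95.0%


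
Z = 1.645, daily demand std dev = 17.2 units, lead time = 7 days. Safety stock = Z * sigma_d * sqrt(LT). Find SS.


Formula: SS = z * sigma_d * sqrt(LT)
sqrt(LT) = sqrt(7) = 2.6458
SS = 1.645 * 17.2 * 2.6458
SS = 74.9 units

74.9 units


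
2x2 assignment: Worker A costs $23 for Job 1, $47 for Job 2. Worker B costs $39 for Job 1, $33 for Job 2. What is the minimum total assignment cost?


Option 1: A->1 + B->2 = $23 + $33 = $56
Option 2: A->2 + B->1 = $47 + $39 = $86
Min cost = min($56, $86) = $56

$56


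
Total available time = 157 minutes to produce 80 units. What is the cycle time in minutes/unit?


Formula: CT = Available Time / Number of Units
CT = 157 min / 80 units
CT = 1.96 min/unit

1.96 min/unit


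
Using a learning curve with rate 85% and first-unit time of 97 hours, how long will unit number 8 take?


Formula: T_n = T_1 * (learning_rate)^(log2(n)) where learning_rate = rate/100
Doublings = log2(8) = 3
T_n = 97 * 0.85^3
T_n = 97 * 0.6141 = 59.6 hours

59.6 hours


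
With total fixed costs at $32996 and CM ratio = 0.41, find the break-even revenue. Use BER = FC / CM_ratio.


Formula: BER = Fixed Costs / Contribution Margin Ratio
BER = $32996 / 0.41
BER = $80478.05 (to the nearest cent)

$80478.05


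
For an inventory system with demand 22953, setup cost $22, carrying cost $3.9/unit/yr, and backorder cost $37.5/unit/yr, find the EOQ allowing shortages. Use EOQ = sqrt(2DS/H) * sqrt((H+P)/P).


Formula: EOQ* = sqrt(2DS/H) * sqrt((H+P)/P)
Base EOQ = sqrt(2*22953*22/3.9) = 508.88 units
Correction = sqrt((3.9+37.5)/37.5) = 1.05071
EOQ* = 508.88 * 1.05071 = 534.7 units

534.7 units


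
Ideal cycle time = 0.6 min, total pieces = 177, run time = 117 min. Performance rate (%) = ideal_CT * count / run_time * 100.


Formula: Performance = (Ideal CT * Total Count) / Run Time * 100
Ideal output time = 0.6 * 177 = 106.2 min
Performance = 106.2 / 117 * 100 = 90.8%

90.8%


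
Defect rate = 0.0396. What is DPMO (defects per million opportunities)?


DPMO = defect_rate * 1000000 = 0.0396 * 1000000

39600


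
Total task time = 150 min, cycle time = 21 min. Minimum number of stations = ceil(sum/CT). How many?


Formula: N_min = ceil(Sum of Task Times / Cycle Time)
N_min = ceil(150 min / 21 min) = ceil(7.1429)
N_min = 8 stations

8


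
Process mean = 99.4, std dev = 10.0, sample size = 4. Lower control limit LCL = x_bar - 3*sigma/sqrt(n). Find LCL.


LCL = 99.4 - 3 * 10.0 / sqrt(4)

84.4


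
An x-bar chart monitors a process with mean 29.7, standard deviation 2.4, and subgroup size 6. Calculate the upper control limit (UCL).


UCL = 29.7 + 3 * 2.4 / sqrt(6)

32.64


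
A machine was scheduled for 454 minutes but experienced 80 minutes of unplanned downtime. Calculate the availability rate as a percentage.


Formula: Availability = (Planned Time - Downtime) / Planned Time * 100
Uptime = 454 - 80 = 374 min
Availability = 374 / 454 * 100 = 82.4%

82.4%


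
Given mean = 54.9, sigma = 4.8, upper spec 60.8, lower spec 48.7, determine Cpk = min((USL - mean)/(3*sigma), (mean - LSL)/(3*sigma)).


Cpu = (60.8 - 54.9) / (3 * 4.8) = 0.41
Cpl = (54.9 - 48.7) / (3 * 4.8) = 0.43
Cpk = min(0.41, 0.43) = 0.41

0.41


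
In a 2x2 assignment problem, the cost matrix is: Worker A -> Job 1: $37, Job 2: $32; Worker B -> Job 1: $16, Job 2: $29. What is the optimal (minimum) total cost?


Option 1: A->1 + B->2 = $37 + $29 = $66
Option 2: A->2 + B->1 = $32 + $16 = $48
Min cost = min($66, $48) = $48

$48


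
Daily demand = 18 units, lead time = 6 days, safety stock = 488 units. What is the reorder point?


Formula: ROP = (Daily Demand * Lead Time) + Safety Stock
Demand during lead time = 18 * 6 = 108 units
ROP = 108 + 488 = 596 units

596 units


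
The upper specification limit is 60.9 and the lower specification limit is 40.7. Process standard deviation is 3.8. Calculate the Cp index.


Cp = (60.9 - 40.7) / (6 * 3.8)

0.89


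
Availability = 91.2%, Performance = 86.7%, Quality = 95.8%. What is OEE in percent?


Formula: OEE = Availability * Performance * Quality / 10000
A * P = 91.2% * 86.7% / 100 = 79.07%
OEE = 79.07% * 95.8% / 100 = 75.7%

75.7%


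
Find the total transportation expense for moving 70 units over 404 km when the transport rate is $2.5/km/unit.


TC = dist * cost * units = 404 * 2.5 * 70 = $70700.00

$70700.00


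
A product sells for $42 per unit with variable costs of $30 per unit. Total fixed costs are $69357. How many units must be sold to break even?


Formula: BEQ = Fixed Costs / (Price - Variable Cost)
Contribution margin = $42 - $30 = $12/unit
BEQ = ceil($69357 / $12/unit) = ceil(5779.75) = 5780 units

5780 units


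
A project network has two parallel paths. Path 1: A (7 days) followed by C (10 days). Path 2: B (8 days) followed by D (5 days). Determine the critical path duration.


Path 1 = 7 + 10 = 17 days
Path 2 = 8 + 5 = 13 days
Duration = max(17, 13) = 17 days

17 days


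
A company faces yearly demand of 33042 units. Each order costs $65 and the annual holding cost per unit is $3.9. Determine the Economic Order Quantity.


Formula: EOQ = sqrt(2 * D * S / H)
Numerator: 2 * 33042 * 65 = 4295460
2DS/H = 4295460 / 3.9 = 1101400.0
EOQ = sqrt(1101400.0) = 1049.5 units

1049.5 units


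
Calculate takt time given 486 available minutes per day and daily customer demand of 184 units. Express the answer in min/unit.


Formula: Takt Time = Available Production Time / Customer Demand
Takt = 486 min/day / 184 units/day
Takt = 2.64 min/unit

2.64 min/unit


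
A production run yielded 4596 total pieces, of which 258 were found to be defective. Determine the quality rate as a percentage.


Formula: Quality Rate = Good Pieces / Total Pieces * 100
Good pieces = 4596 - 258 = 4338
QR = 4338 / 4596 * 100 = 94.4%

94.4%


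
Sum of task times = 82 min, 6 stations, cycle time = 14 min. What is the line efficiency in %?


Formula: Efficiency = Sum of Task Times / (N_stations * CT) * 100
Total station capacity = 6 stations * 14 min = 84 min
Efficiency = 82 / 84 * 100 = 97.6%

97.6%


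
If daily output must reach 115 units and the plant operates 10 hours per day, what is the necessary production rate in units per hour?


Formula: Production Rate = Daily Demand / Available Hours
Rate = 115 units/day / 10 hours/day
Rate = 11.5 units/hour

11.5 units/hour


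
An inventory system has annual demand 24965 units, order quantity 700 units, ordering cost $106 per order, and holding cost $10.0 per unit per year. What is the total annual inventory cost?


TC = 24965/700 * 106 + 700/2 * 10.0

$7280.41


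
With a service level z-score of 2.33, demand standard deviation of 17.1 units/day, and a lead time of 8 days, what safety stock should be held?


Formula: SS = z * sigma_d * sqrt(LT)
sqrt(LT) = sqrt(8) = 2.8284
SS = 2.33 * 17.1 * 2.8284
SS = 112.7 units

112.7 units


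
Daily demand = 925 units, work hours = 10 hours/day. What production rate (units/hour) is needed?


Formula: Production Rate = Daily Demand / Available Hours
Rate = 925 units/day / 10 hours/day
Rate = 92.5 units/hour

92.5 units/hour


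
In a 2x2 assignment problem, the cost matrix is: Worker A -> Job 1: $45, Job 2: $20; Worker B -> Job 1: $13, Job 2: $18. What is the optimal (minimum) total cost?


Option 1: A->1 + B->2 = $45 + $18 = $63
Option 2: A->2 + B->1 = $20 + $13 = $33
Min cost = min($63, $33) = $33

$33


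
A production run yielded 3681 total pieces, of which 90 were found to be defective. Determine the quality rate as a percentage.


Formula: Quality Rate = Good Pieces / Total Pieces * 100
Good pieces = 3681 - 90 = 3591
QR = 3591 / 3681 * 100 = 97.6%

97.6%


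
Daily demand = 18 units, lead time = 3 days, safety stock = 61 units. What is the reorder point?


Formula: ROP = (Daily Demand * Lead Time) + Safety Stock
Demand during lead time = 18 * 3 = 54 units
ROP = 54 + 61 = 115 units

115 units


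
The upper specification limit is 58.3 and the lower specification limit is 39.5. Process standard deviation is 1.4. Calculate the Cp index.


Cp = (58.3 - 39.5) / (6 * 1.4)

2.24


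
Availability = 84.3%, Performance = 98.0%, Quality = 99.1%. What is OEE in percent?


Formula: OEE = Availability * Performance * Quality / 10000
A * P = 84.3% * 98.0% / 100 = 82.61%
OEE = 82.61% * 99.1% / 100 = 81.9%

81.9%


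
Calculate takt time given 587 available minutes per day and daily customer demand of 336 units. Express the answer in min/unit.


Formula: Takt Time = Available Production Time / Customer Demand
Takt = 587 min/day / 336 units/day
Takt = 1.75 min/unit

1.75 min/unit


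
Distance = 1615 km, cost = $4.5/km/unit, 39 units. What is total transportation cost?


TC = dist * cost * units = 1615 * 4.5 * 39 = $283432.50

$283432.50


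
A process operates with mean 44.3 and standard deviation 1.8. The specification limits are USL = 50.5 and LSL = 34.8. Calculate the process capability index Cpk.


Cpu = (50.5 - 44.3) / (3 * 1.8) = 1.15
Cpl = (44.3 - 34.8) / (3 * 1.8) = 1.76
Cpk = min(1.15, 1.76) = 1.15

1.15


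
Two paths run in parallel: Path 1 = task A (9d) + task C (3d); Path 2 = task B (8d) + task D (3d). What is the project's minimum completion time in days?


Path 1 = 9 + 3 = 12 days
Path 2 = 8 + 3 = 11 days
Duration = max(12, 11) = 12 days

12 days


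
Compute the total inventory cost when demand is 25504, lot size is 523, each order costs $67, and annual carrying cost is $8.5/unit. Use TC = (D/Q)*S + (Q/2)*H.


TC = 25504/523 * 67 + 523/2 * 8.5

$5489.99


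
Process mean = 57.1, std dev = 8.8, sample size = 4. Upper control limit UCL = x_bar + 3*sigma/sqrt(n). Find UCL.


UCL = 57.1 + 3 * 8.8 / sqrt(4)

70.3


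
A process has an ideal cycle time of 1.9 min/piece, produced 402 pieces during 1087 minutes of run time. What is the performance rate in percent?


Formula: Performance = (Ideal CT * Total Count) / Run Time * 100
Ideal output time = 1.9 * 402 = 763.8 min
Performance = 763.8 / 1087 * 100 = 70.3%

70.3%


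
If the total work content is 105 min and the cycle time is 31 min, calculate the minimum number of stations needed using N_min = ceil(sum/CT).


Formula: N_min = ceil(Sum of Task Times / Cycle Time)
N_min = ceil(105 min / 31 min) = ceil(3.3871)
N_min = 4 stations

4


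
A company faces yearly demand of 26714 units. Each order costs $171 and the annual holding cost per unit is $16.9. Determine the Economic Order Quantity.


Formula: EOQ = sqrt(2 * D * S / H)
Numerator: 2 * 26714 * 171 = 9136188
2DS/H = 9136188 / 16.9 = 540602.8
EOQ = sqrt(540602.8) = 735.3 units

735.3 units


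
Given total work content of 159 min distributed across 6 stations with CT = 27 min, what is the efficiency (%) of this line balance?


Formula: Efficiency = Sum of Task Times / (N_stations * CT) * 100
Total station capacity = 6 stations * 27 min = 162 min
Efficiency = 159 / 162 * 100 = 98.1%

98.1%


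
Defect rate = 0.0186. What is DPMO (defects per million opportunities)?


DPMO = defect_rate * 1000000 = 0.0186 * 1000000

18600


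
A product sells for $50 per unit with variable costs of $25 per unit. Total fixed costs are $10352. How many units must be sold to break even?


Formula: BEQ = Fixed Costs / (Price - Variable Cost)
Contribution margin = $50 - $25 = $25/unit
BEQ = ceil($10352 / $25/unit) = ceil(414.08) = 415 units

415 units


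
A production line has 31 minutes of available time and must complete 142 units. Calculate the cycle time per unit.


Formula: CT = Available Time / Number of Units
CT = 31 min / 142 units
CT = 0.22 min/unit

0.22 min/unit


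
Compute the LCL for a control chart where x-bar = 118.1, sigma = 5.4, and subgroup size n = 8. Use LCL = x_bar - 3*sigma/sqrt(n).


LCL = 118.1 - 3 * 5.4 / sqrt(8)

112.37


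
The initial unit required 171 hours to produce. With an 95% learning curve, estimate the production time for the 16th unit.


Formula: T_n = T_1 * (learning_rate)^(log2(n)) where learning_rate = rate/100
Doublings = log2(16) = 4
T_n = 171 * 0.95^4
T_n = 171 * 0.8145 = 139.3 hours

139.3 hours


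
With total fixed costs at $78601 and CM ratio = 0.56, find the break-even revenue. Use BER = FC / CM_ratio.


Formula: BER = Fixed Costs / Contribution Margin Ratio
BER = $78601 / 0.56
BER = $140358.93 (to the nearest cent)

$140358.93


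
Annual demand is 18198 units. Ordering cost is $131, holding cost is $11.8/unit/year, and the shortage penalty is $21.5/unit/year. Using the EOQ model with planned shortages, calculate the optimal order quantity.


Formula: EOQ* = sqrt(2DS/H) * sqrt((H+P)/P)
Base EOQ = sqrt(2*18198*131/11.8) = 635.66 units
Correction = sqrt((11.8+21.5)/21.5) = 1.24452
EOQ* = 635.66 * 1.24452 = 791.1 units

791.1 units


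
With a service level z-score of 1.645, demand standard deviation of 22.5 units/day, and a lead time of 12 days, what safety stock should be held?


Formula: SS = z * sigma_d * sqrt(LT)
sqrt(LT) = sqrt(12) = 3.4641
SS = 1.645 * 22.5 * 3.4641
SS = 128.2 units

128.2 units
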